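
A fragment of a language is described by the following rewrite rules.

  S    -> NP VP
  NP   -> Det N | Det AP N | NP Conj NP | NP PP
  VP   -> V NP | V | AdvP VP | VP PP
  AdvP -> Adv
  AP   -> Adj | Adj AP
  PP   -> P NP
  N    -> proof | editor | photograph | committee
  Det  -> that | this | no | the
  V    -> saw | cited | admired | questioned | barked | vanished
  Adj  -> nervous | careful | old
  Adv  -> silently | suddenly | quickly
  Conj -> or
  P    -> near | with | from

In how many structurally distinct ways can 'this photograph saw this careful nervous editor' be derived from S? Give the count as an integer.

1

[S [NP [Det this] [N photograph]] [VP [V saw] [NP [Det this] [AP [Adj careful] [AP [Adj nervous]]] [N editor]]]]
No rule offers an alternative attachment or grouping for any span, so this is the only derivation.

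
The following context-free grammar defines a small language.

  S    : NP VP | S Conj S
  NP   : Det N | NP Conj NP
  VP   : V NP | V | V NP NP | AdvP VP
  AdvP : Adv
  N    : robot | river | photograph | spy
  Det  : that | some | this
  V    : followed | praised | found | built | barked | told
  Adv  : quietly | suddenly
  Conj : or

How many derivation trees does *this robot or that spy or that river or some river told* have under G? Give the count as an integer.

5

Two of the 5 distinct bracketings:
[S [NP [NP [Det this] [N robot]] [Conj or] [NP [NP [Det that] [N spy]] [Conj or] [NP [NP [Det that] [N river]] [Conj or] [NP [Det some] [N river]]]]] [VP [V told]]]
[S [NP [NP [Det this] [N robot]] [Conj or] [NP [NP [NP [Det that] [N spy]] [Conj or] [NP [Det that] [N river]]] [Conj or] [NP [Det some] [N river]]]] [VP [V told]]]
The trees differ in how a recursive rule is bracketed over the same span.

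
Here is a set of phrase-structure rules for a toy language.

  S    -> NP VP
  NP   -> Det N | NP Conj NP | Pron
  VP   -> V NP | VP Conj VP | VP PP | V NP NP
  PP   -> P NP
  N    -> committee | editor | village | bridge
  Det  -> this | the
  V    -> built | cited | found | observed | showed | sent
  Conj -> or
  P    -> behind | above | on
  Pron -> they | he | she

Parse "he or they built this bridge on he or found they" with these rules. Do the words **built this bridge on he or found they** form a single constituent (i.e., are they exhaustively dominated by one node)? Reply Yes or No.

[S [NP [NP [Pron he]] [Conj or] [NP [Pron they]]] [VP [VP [VP [V built] [NP [Det this] [N bridge]]] [PP [P on] [NP [Pron he]]]] [Conj or] [VP [V found] [NP [Pron they]]]]]
The words 'built this bridge on he or found they' are exhaustively dominated by a single VP node (built by VP → VP Conj VP), so they form a constituent.

Yes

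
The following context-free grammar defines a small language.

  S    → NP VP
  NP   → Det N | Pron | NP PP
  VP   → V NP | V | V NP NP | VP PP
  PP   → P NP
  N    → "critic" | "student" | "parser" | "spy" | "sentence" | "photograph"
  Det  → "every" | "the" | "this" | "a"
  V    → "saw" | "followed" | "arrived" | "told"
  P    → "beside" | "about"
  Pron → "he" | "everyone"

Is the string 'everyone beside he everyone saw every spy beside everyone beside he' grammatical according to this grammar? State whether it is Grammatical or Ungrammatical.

Ungrammatical

For S → NP VP, every NP-prefix leaves a non-VP remainder: after 'everyone' the remainder is not a VP; after 'everyone beside he' the remainder is not a VP.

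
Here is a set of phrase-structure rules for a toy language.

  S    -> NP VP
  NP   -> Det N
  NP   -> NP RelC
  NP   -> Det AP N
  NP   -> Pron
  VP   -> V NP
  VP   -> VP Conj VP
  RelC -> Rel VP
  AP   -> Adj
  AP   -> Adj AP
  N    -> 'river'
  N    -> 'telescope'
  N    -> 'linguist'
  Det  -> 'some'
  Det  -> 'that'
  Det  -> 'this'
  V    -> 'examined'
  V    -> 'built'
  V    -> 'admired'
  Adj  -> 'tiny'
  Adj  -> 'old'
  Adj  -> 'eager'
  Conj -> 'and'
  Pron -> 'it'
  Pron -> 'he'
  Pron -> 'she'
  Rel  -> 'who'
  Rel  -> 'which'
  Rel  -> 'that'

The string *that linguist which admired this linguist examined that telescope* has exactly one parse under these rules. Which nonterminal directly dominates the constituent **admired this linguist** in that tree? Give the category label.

RelC

[S [NP [NP [Det that] [N linguist]] [RelC [Rel which] [VP [V admired] [NP [Det this] [N linguist]]]]] [VP [V examined] [NP [Det that] [N telescope]]]]
The span 'admired this linguist' is the VP node built by VP → V NP.
Its mother is the RelC built by RelC → Rel VP.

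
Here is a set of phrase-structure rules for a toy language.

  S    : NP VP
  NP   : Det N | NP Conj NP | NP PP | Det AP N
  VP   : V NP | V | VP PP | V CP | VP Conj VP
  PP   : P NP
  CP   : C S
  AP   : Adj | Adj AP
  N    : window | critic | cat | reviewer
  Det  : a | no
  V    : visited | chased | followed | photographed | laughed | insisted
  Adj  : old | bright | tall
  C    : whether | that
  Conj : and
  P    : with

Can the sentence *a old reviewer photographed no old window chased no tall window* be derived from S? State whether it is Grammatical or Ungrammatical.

Ungrammatical

For S → NP VP, the only prefix that parses as NP is 'a old reviewer', but the remainder 'photographed no old window chased no tall window' is not a VP under these rules.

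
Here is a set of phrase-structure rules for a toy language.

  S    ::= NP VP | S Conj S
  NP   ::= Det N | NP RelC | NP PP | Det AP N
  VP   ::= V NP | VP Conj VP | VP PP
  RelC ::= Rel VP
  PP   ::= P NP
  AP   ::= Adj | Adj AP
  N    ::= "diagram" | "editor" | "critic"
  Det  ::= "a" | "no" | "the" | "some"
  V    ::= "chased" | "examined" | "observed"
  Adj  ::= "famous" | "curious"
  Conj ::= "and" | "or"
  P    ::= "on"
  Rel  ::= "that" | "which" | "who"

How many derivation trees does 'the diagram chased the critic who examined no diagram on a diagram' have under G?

Two of the 4 distinct bracketings:
[S [NP [Det the] [N diagram]] [VP [V chased] [NP [NP [Det the] [N critic]] [RelC [Rel who] [VP [V examined] [NP [NP [Det no] [N diagram]] [PP [P on] [NP [Det a] [N diagram]]]]]]]]]
[S [NP [Det the] [N diagram]] [VP [V chased] [NP [NP [Det the] [N critic]] [RelC [Rel who] [VP [VP [V examined] [NP [Det no] [N diagram]]] [PP [P on] [NP [Det a] [N diagram]]]]]]]]
The difference turns on whether NP → NP PP is used at the relevant span, versus an alternative expansion of NP.

4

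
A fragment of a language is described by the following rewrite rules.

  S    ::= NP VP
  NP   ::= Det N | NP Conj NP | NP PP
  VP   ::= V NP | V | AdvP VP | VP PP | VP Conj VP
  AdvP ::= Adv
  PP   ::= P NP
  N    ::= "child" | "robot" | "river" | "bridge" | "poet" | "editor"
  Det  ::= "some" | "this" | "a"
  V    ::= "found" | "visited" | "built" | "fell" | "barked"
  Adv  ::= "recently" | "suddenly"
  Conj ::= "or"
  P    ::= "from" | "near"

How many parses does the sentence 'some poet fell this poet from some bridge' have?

2

The two bracketings:
[S [NP [Det some] [N poet]] [VP [V fell] [NP [NP [Det this] [N poet]] [PP [P from] [NP [Det some] [N bridge]]]]]]
[S [NP [Det some] [N poet]] [VP [VP [V fell] [NP [Det this] [N poet]]] [PP [P from] [NP [Det some] [N bridge]]]]]
The difference turns on whether NP → NP PP is used at the relevant span, versus an alternative expansion of NP.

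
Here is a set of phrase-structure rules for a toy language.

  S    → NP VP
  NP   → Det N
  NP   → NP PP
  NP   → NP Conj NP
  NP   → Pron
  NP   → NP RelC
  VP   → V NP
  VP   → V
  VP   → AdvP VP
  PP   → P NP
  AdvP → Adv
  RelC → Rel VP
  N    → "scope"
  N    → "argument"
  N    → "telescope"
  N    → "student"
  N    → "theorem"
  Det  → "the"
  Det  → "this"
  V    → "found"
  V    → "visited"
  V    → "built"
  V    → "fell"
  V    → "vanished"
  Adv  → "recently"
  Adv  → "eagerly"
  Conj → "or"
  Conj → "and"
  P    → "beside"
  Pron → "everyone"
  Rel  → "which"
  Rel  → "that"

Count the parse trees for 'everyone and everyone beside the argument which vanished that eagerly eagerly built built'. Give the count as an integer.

9

Two of the 9 distinct bracketings:
[S [NP [NP [NP [Pron everyone]] [Conj and] [NP [Pron everyone]]] [PP [P beside] [NP [NP [NP [Det the] [N argument]] [RelC [Rel which] [VP [V vanished]]]] [RelC [Rel that] [VP [AdvP [Adv eagerly]] [VP [AdvP [Adv eagerly]] [VP [V built]]]]]]]] [VP [V built]]]
[S [NP [NP [Pron everyone]] [Conj and] [NP [NP [Pron everyone]] [PP [P beside] [NP [NP [NP [Det the] [N argument]] [RelC [Rel which] [VP [V vanished]]]] [RelC [Rel that] [VP [AdvP [Adv eagerly]] [VP [AdvP [Adv eagerly]] [VP [V built]]]]]]]]] [VP [V built]]]
The trees differ in how a recursive rule is bracketed over the same span.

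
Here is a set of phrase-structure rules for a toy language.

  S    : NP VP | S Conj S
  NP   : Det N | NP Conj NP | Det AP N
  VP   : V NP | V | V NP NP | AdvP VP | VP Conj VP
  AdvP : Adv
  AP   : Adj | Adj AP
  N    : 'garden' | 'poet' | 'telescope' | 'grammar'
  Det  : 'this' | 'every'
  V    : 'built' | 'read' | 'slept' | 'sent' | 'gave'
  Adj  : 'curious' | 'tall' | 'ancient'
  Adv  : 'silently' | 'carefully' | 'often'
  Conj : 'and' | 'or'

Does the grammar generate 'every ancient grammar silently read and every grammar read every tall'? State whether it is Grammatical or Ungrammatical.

For S → NP VP, the only prefix that parses as NP is 'every ancient grammar', but the remainder 'silently read and every grammar read every tall' is not a VP under these rules. The alternative S rule S → S Conj S likewise has no satisfying split.

Ungrammatical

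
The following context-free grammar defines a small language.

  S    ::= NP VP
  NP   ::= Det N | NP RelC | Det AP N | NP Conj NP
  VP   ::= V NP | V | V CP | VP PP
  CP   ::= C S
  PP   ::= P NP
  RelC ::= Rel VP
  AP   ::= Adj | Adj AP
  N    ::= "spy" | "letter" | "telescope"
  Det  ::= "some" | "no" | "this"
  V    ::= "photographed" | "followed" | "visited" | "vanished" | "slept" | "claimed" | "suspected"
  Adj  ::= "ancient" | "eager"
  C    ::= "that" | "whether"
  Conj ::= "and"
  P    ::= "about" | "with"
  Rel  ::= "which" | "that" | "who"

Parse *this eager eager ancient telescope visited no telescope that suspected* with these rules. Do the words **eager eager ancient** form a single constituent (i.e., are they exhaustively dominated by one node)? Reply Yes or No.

[S [NP [Det this] [AP [Adj eager] [AP [Adj eager] [AP [Adj ancient]]]] [N telescope]] [VP [V visited] [NP [NP [Det no] [N telescope]] [RelC [Rel that] [VP [V suspected]]]]]]
The words 'eager eager ancient' are exhaustively dominated by a single AP node (built by AP → Adj AP), so they form a constituent.

Yes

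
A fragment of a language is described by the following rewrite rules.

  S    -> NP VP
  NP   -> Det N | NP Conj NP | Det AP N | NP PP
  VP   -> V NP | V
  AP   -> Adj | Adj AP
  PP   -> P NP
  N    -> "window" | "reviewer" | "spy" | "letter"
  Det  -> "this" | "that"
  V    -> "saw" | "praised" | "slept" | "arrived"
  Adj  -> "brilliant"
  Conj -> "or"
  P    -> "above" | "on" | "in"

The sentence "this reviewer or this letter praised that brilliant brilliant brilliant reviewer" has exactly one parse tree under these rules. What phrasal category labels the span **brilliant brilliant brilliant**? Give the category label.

S
  NP
    NP
      Det: this
      N: reviewer
    Conj: or
    NP
      Det: this
      N: letter
  VP
    V: praised
    NP
      Det: that
      AP
        Adj: brilliant
        AP
          Adj: brilliant
          AP
            Adj: brilliant
      N: reviewer
The span 'brilliant brilliant brilliant' is the AP node built by AP → Adj AP.

AP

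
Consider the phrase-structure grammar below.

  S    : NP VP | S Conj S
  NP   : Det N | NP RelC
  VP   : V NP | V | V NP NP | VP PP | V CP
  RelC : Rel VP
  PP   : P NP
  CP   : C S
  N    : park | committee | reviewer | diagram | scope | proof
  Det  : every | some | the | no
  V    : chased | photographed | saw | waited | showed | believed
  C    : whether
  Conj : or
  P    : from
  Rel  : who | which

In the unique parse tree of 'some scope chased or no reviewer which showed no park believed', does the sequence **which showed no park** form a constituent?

[S [S [NP [Det some] [N scope]] [VP [V chased]]] [Conj or] [S [NP [NP [Det no] [N reviewer]] [RelC [Rel which] [VP [V showed] [NP [Det no] [N park]]]]] [VP [V believed]]]]
The words 'which showed no park' are exhaustively dominated by a single RelC node (built by RelC → Rel VP), so they form a constituent.

Yes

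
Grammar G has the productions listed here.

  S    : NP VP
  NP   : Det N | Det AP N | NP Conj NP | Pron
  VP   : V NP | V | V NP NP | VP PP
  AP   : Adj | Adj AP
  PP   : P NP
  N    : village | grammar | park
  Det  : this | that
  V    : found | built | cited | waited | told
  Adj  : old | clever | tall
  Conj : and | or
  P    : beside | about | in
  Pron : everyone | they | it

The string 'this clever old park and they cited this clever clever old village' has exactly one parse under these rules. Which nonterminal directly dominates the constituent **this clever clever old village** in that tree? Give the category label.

[S [NP [NP [Det this] [AP [Adj clever] [AP [Adj old]]] [N park]] [Conj and] [NP [Pron they]]] [VP [V cited] [NP [Det this] [AP [Adj clever] [AP [Adj clever] [AP [Adj old]]]] [N village]]]]
The span 'this clever clever old village' is the NP node built by NP → Det AP N.
Its mother is the VP built by VP → V NP.

VP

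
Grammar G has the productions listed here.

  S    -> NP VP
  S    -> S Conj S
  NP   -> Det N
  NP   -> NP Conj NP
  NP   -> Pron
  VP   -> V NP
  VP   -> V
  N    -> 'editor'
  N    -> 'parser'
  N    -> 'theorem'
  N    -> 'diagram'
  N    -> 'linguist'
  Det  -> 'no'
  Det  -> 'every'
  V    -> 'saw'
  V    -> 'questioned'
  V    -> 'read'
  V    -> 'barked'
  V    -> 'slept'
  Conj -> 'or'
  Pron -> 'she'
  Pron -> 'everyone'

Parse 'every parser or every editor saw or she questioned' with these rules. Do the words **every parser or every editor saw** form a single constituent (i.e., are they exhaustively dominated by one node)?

Yes

[S [S [NP [NP [Det every] [N parser]] [Conj or] [NP [Det every] [N editor]]] [VP [V saw]]] [Conj or] [S [NP [Pron she]] [VP [V questioned]]]]
The words 'every parser or every editor saw' are exhaustively dominated by a single S node (built by S → NP VP), so they form a constituent.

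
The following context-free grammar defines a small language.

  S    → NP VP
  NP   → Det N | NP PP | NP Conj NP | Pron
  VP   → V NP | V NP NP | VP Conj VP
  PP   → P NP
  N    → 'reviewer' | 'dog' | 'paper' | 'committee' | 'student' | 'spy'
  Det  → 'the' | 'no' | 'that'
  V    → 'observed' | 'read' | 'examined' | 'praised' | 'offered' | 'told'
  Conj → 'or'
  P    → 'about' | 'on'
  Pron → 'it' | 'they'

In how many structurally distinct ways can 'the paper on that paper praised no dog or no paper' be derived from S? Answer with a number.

[S [NP [NP [Det the] [N paper]] [PP [P on] [NP [Det that] [N paper]]]] [VP [V praised] [NP [NP [Det no] [N dog]] [Conj or] [NP [Det no] [N paper]]]]]
No rule offers an alternative attachment or grouping for any span, so this is the only derivation.

1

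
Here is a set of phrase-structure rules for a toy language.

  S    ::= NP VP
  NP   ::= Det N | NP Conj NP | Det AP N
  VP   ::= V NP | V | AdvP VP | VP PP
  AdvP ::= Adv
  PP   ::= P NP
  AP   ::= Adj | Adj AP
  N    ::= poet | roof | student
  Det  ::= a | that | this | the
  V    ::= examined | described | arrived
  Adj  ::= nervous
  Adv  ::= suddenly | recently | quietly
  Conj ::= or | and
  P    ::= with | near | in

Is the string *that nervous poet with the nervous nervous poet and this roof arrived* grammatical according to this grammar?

For S → NP VP, the only prefix that parses as NP is 'that nervous poet', but the remainder 'with the nervous nervous poet and this roof arrived' is not a VP under these rules.

Ungrammatical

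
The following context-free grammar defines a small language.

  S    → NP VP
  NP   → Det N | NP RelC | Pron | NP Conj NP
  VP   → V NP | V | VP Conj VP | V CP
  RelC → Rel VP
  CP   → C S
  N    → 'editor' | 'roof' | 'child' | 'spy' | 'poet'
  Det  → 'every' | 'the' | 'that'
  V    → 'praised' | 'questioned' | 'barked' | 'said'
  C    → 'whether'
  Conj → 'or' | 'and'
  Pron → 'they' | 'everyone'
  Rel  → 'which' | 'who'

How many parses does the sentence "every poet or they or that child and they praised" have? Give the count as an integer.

Two of the 5 distinct bracketings:
[S [NP [NP [Det every] [N poet]] [Conj or] [NP [NP [Pron they]] [Conj or] [NP [NP [Det that] [N child]] [Conj and] [NP [Pron they]]]]] [VP [V praised]]]
[S [NP [NP [Det every] [N poet]] [Conj or] [NP [NP [NP [Pron they]] [Conj or] [NP [Det that] [N child]]] [Conj and] [NP [Pron they]]]] [VP [V praised]]]
The trees differ in how a recursive rule is bracketed over the same span.

5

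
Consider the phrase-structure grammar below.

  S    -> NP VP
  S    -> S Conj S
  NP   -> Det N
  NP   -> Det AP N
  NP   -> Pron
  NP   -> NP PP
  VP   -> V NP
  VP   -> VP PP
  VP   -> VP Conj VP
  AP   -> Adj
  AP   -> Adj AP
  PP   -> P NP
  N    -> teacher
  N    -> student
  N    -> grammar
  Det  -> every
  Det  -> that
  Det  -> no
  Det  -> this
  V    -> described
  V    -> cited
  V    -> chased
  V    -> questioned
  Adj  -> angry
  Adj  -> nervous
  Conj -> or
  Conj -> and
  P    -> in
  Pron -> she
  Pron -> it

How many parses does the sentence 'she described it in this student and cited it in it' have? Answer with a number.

Two of the 6 distinct bracketings:
[S [NP [Pron she]] [VP [VP [VP [V described] [NP [NP [Pron it]] [PP [P in] [NP [Det this] [N student]]]]] [Conj and] [VP [V cited] [NP [Pron it]]]] [PP [P in] [NP [Pron it]]]]]
[S [NP [Pron she]] [VP [VP [VP [VP [V described] [NP [Pron it]]] [PP [P in] [NP [Det this] [N student]]]] [Conj and] [VP [V cited] [NP [Pron it]]]] [PP [P in] [NP [Pron it]]]]]
The difference turns on whether NP → NP PP is used at the relevant span, versus an alternative expansion of NP.

6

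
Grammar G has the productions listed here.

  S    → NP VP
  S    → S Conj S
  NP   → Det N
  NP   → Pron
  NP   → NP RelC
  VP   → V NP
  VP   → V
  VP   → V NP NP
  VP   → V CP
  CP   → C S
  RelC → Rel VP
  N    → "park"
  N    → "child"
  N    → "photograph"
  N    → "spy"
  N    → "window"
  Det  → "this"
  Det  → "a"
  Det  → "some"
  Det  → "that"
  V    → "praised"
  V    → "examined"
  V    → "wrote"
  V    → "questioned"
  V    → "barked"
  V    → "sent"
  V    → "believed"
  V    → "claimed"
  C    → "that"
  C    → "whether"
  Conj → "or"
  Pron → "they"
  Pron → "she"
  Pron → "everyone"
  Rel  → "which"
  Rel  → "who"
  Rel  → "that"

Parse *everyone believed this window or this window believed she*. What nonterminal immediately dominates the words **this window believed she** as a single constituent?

S
  S
    NP
      Pron: everyone
    VP
      V: believed
      NP
        Det: this
        N: window
  Conj: or
  S
    NP
      Det: this
      N: window
    VP
      V: believed
      NP
        Pron: she
The span 'this window believed she' is the S node built by S → NP VP.

S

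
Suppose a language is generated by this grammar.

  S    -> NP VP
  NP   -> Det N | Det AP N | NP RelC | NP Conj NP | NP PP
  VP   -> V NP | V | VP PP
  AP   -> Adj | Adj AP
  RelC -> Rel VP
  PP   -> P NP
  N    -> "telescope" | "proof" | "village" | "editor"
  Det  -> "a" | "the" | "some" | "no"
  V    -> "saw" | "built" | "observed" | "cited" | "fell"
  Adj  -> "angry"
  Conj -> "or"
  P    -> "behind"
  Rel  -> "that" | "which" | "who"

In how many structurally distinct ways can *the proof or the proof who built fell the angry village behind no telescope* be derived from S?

Two of the 4 distinct bracketings:
[S [NP [NP [NP [Det the] [N proof]] [Conj or] [NP [Det the] [N proof]]] [RelC [Rel who] [VP [V built]]]] [VP [V fell] [NP [NP [Det the] [AP [Adj angry]] [N village]] [PP [P behind] [NP [Det no] [N telescope]]]]]]
[S [NP [NP [NP [Det the] [N proof]] [Conj or] [NP [Det the] [N proof]]] [RelC [Rel who] [VP [V built]]]] [VP [VP [V fell] [NP [Det the] [AP [Adj angry]] [N village]]] [PP [P behind] [NP [Det no] [N telescope]]]]]
The difference turns on whether NP → NP PP is used at the relevant span, versus an alternative expansion of NP.

4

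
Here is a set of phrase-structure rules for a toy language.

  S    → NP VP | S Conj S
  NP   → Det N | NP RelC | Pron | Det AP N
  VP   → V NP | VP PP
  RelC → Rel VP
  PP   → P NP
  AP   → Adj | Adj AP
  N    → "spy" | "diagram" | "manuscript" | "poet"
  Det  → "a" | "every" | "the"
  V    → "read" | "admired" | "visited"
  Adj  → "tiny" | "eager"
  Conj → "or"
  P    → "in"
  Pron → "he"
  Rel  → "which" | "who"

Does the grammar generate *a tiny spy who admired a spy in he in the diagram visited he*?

Grammatical

[S [NP [NP [Det a] [AP [Adj tiny]] [N spy]] [RelC [Rel who] [VP [VP [VP [V admired] [NP [Det a] [N spy]]] [PP [P in] [NP [Pron he]]]] [PP [P in] [NP [Det the] [N diagram]]]]]] [VP [V visited] [NP [Pron he]]]]
The bracketing above is licensed at every node by one of the given productions, with S at the root.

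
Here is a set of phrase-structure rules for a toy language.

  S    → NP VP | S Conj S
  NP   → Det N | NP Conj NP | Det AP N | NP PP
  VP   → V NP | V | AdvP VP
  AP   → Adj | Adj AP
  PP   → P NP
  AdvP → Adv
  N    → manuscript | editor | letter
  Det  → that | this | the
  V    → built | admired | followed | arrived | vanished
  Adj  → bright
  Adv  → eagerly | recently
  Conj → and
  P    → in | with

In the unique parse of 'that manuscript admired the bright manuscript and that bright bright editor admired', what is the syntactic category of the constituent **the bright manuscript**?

[S [S [NP [Det that] [N manuscript]] [VP [V admired] [NP [Det the] [AP [Adj bright]] [N manuscript]]]] [Conj and] [S [NP [Det that] [AP [Adj bright] [AP [Adj bright]]] [N editor]] [VP [V admired]]]]
The span 'the bright manuscript' is the NP node built by NP → Det AP N.

NP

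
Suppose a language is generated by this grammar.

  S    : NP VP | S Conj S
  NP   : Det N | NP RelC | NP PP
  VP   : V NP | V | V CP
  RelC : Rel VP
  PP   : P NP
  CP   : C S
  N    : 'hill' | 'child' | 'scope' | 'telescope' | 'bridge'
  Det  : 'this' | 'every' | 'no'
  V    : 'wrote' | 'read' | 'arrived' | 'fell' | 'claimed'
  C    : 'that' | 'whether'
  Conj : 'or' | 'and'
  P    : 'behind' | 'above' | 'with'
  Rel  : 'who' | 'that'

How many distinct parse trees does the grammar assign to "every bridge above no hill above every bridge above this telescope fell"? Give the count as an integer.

Two of the 5 distinct bracketings:
[S [NP [NP [Det every] [N bridge]] [PP [P above] [NP [NP [Det no] [N hill]] [PP [P above] [NP [NP [Det every] [N bridge]] [PP [P above] [NP [Det this] [N telescope]]]]]]]] [VP [V fell]]]
[S [NP [NP [Det every] [N bridge]] [PP [P above] [NP [NP [NP [Det no] [N hill]] [PP [P above] [NP [Det every] [N bridge]]]] [PP [P above] [NP [Det this] [N telescope]]]]]] [VP [V fell]]]
The trees differ in how a recursive rule is bracketed over the same span.

5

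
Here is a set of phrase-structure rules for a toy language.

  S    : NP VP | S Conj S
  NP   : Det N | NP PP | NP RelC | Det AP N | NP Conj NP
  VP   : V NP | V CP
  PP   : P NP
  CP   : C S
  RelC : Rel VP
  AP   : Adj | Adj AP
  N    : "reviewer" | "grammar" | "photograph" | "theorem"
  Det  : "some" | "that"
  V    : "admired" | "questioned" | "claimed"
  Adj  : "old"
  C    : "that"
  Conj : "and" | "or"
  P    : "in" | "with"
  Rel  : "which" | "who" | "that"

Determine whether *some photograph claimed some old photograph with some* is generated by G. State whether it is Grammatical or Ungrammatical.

For S → NP VP, the only prefix that parses as NP is 'some photograph', but the remainder 'claimed some old photograph with some' is not a VP under these rules. The alternative S rule S → S Conj S likewise has no satisfying split.

Ungrammatical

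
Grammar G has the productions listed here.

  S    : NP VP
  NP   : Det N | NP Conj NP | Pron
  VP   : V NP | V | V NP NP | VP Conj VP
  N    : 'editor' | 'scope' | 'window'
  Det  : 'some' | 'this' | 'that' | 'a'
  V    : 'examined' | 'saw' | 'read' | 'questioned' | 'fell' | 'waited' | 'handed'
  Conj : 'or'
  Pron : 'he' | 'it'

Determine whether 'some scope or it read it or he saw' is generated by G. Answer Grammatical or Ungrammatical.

For S → NP VP, every NP-prefix leaves a non-VP remainder: after 'some scope' the remainder is not a VP; after 'some scope or it' the remainder is not a VP.

Ungrammatical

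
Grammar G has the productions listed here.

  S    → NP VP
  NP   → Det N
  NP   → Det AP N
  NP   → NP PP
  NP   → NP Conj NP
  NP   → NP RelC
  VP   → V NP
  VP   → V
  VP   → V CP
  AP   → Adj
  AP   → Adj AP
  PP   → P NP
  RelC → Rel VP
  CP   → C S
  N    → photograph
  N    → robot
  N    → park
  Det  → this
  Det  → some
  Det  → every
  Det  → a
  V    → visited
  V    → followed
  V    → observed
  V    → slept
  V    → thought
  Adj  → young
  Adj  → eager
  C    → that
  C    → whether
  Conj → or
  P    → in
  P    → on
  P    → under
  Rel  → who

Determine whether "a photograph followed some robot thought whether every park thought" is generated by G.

Ungrammatical

For S → NP VP, the only prefix that parses as NP is 'a photograph', but the remainder 'followed some robot thought whether every park thought' is not a VP under these rules.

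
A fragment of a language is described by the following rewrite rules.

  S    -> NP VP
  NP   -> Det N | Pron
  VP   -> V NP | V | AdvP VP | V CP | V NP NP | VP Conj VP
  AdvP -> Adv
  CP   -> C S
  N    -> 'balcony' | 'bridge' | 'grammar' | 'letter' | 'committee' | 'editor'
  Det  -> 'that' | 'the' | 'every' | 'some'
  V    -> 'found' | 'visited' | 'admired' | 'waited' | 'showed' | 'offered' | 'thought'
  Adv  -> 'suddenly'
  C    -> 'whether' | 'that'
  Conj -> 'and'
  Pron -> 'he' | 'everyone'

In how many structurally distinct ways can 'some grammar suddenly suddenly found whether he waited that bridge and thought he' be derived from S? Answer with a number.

4

Two of the 4 distinct bracketings:
[S [NP [Det some] [N grammar]] [VP [AdvP [Adv suddenly]] [VP [AdvP [Adv suddenly]] [VP [V found] [CP [C whether] [S [NP [Pron he]] [VP [VP [V waited] [NP [Det that] [N bridge]]] [Conj and] [VP [V thought] [NP [Pron he]]]]]]]]]]
[S [NP [Det some] [N grammar]] [VP [AdvP [Adv suddenly]] [VP [AdvP [Adv suddenly]] [VP [VP [V found] [CP [C whether] [S [NP [Pron he]] [VP [V waited] [NP [Det that] [N bridge]]]]]] [Conj and] [VP [V thought] [NP [Pron he]]]]]]]
The trees differ in how a recursive rule is bracketed over the same span.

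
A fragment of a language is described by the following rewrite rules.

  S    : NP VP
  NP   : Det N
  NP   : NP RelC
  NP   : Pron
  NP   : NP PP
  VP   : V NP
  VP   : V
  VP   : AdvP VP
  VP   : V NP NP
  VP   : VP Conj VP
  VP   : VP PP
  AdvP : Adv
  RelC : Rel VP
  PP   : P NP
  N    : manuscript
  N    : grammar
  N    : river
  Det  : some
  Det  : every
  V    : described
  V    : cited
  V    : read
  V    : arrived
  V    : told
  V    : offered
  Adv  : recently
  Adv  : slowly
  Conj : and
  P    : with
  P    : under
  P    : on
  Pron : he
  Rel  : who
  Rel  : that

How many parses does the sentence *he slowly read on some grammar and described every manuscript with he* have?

10

Two of the 10 distinct bracketings:
[S [NP [Pron he]] [VP [AdvP [Adv slowly]] [VP [VP [VP [V read]] [PP [P on] [NP [Det some] [N grammar]]]] [Conj and] [VP [V described] [NP [NP [Det every] [N manuscript]] [PP [P with] [NP [Pron he]]]]]]]]
[S [NP [Pron he]] [VP [AdvP [Adv slowly]] [VP [VP [VP [V read]] [PP [P on] [NP [Det some] [N grammar]]]] [Conj and] [VP [VP [V described] [NP [Det every] [N manuscript]]] [PP [P with] [NP [Pron he]]]]]]]
The difference turns on whether NP → NP PP is used at the relevant span, versus an alternative expansion of NP.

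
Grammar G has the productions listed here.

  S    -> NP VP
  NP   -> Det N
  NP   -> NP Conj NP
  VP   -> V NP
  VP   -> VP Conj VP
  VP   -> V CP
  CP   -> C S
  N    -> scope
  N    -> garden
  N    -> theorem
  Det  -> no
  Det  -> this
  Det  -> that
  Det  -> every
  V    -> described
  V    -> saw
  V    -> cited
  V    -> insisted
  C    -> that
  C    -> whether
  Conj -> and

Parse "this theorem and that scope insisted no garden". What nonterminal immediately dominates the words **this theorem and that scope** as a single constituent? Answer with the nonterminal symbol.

NP

S
  NP
    NP
      Det: this
      N: theorem
    Conj: and
    NP
      Det: that
      N: scope
  VP
    V: insisted
    NP
      Det: no
      N: garden
The span 'this theorem and that scope' is the NP node built by NP → NP Conj NP.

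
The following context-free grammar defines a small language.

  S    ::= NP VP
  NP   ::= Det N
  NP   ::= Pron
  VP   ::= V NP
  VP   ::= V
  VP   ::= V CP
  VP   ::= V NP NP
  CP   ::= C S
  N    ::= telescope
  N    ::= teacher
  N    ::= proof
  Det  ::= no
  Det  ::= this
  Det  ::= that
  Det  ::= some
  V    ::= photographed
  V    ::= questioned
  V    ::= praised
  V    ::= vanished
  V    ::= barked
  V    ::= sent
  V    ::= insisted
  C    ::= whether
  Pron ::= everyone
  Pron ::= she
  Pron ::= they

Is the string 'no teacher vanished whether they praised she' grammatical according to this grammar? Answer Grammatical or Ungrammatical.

Grammatical

[S [NP [Det no] [N teacher]] [VP [V vanished] [CP [C whether] [S [NP [Pron they]] [VP [V praised] [NP [Pron she]]]]]]]
The bracketing above is licensed at every node by one of the given productions, with S at the root.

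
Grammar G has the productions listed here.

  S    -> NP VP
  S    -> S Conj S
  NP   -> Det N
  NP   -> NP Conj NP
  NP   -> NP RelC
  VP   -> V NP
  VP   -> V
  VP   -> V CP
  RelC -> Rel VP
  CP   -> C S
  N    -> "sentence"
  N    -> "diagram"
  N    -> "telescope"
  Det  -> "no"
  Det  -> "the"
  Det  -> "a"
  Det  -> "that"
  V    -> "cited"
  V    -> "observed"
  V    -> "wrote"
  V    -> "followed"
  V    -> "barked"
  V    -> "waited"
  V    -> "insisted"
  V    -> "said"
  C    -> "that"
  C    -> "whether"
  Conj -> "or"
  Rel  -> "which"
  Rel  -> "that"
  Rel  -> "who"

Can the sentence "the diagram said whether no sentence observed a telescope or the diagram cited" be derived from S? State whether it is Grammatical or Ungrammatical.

Grammatical

[S [NP [Det the] [N diagram]] [VP [V said] [CP [C whether] [S [S [NP [Det no] [N sentence]] [VP [V observed] [NP [Det a] [N telescope]]]] [Conj or] [S [NP [Det the] [N diagram]] [VP [V cited]]]]]]]
Each bracket corresponds to one application of a listed rule, so the string is derivable from S.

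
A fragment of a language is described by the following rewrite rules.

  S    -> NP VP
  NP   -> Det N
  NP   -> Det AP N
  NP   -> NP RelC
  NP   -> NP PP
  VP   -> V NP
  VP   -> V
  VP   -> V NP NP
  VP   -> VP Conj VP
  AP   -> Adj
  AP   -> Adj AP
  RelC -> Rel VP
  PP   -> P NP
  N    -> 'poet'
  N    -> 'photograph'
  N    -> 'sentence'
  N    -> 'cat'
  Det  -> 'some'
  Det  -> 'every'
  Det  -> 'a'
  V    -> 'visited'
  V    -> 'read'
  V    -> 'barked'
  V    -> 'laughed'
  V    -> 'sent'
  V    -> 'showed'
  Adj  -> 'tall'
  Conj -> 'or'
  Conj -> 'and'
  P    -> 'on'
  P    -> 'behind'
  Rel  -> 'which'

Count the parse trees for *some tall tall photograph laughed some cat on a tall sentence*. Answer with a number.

1

[S [NP [Det some] [AP [Adj tall] [AP [Adj tall]]] [N photograph]] [VP [V laughed] [NP [NP [Det some] [N cat]] [PP [P on] [NP [Det a] [AP [Adj tall]] [N sentence]]]]]]
No rule offers an alternative attachment or grouping for any span, so this is the only derivation.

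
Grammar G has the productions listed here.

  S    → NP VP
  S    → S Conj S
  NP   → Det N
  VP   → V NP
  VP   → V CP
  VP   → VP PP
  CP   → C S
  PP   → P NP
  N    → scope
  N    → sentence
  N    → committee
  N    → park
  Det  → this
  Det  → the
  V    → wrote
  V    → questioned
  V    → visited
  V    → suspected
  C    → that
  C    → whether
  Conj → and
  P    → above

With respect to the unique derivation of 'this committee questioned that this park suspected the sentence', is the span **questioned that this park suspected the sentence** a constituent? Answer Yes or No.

[S [NP [Det this] [N committee]] [VP [V questioned] [CP [C that] [S [NP [Det this] [N park]] [VP [V suspected] [NP [Det the] [N sentence]]]]]]]
The words 'questioned that this park suspected the sentence' are exhaustively dominated by a single VP node (built by VP → V CP), so they form a constituent.

Yes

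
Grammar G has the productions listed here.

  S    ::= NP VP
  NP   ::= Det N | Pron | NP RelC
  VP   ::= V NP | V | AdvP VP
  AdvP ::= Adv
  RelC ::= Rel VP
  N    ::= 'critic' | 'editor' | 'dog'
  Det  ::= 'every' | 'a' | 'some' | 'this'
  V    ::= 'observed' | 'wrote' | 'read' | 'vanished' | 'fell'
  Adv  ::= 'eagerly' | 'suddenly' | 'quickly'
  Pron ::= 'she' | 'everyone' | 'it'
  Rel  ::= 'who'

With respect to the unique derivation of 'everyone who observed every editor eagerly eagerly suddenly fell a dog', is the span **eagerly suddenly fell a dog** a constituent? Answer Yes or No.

Yes

[S [NP [NP [Pron everyone]] [RelC [Rel who] [VP [V observed] [NP [Det every] [N editor]]]]] [VP [AdvP [Adv eagerly]] [VP [AdvP [Adv eagerly]] [VP [AdvP [Adv suddenly]] [VP [V fell] [NP [Det a] [N dog]]]]]]]
The words 'eagerly suddenly fell a dog' are exhaustively dominated by a single VP node (built by VP → AdvP VP), so they form a constituent.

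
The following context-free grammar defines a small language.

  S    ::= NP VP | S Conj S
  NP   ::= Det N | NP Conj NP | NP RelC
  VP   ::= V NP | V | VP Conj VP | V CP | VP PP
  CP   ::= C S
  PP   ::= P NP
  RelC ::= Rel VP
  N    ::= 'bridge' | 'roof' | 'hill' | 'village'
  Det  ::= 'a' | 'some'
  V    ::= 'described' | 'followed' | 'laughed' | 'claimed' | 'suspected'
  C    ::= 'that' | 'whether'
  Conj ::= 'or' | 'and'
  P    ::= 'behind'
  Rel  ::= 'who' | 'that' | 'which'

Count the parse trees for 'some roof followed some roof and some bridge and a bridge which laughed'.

Two of the 5 distinct bracketings:
[S [NP [Det some] [N roof]] [VP [V followed] [NP [NP [Det some] [N roof]] [Conj and] [NP [NP [Det some] [N bridge]] [Conj and] [NP [NP [Det a] [N bridge]] [RelC [Rel which] [VP [V laughed]]]]]]]]
[S [NP [Det some] [N roof]] [VP [V followed] [NP [NP [Det some] [N roof]] [Conj and] [NP [NP [NP [Det some] [N bridge]] [Conj and] [NP [Det a] [N bridge]]] [RelC [Rel which] [VP [V laughed]]]]]]]
The trees differ in how a recursive rule is bracketed over the same span.

5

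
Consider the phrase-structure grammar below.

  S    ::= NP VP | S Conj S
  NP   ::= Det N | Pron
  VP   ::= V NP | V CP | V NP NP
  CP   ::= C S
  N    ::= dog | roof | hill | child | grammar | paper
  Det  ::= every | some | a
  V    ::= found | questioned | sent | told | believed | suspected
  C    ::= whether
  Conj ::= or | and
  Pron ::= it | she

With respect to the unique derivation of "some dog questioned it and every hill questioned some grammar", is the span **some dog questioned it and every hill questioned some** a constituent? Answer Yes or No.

[S [S [NP [Det some] [N dog]] [VP [V questioned] [NP [Pron it]]]] [Conj and] [S [NP [Det every] [N hill]] [VP [V questioned] [NP [Det some] [N grammar]]]]]
The smallest constituent containing 'some dog questioned it and every hill questioned some' is the S spanning 'some dog questioned it and every hill questioned some grammar'; no single node in the tree dominates exactly the given words.

No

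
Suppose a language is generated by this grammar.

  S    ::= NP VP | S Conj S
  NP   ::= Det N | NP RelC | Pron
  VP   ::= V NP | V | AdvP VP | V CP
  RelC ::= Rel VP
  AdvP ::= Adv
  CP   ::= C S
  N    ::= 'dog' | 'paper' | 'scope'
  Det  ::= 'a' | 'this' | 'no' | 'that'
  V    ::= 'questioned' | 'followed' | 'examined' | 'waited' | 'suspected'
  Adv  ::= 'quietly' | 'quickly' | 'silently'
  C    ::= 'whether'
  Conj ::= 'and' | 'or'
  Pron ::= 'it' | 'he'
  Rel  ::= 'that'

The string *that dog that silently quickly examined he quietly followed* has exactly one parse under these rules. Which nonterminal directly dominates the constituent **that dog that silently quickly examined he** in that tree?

S

S
  NP
    NP
      Det: that
      N: dog
    RelC
      Rel: that
      VP
        AdvP
          Adv: silently
        VP
          AdvP
            Adv: quickly
          VP
            V: examined
            NP
              Pron: he
  VP
    AdvP
      Adv: quietly
    VP
      V: followed
The span 'that dog that silently quickly examined he' is the NP node built by NP → NP RelC.
Its mother is the S built by S → NP VP.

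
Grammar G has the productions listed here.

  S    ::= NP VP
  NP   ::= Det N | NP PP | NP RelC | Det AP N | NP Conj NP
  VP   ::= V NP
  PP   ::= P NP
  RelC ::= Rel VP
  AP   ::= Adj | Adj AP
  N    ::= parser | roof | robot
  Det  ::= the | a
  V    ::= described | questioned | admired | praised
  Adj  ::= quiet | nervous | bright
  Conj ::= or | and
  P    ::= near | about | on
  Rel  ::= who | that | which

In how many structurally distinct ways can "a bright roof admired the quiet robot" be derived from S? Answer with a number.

1

[S [NP [Det a] [AP [Adj bright]] [N roof]] [VP [V admired] [NP [Det the] [AP [Adj quiet]] [N robot]]]]
No rule offers an alternative attachment or grouping for any span, so this is the only derivation.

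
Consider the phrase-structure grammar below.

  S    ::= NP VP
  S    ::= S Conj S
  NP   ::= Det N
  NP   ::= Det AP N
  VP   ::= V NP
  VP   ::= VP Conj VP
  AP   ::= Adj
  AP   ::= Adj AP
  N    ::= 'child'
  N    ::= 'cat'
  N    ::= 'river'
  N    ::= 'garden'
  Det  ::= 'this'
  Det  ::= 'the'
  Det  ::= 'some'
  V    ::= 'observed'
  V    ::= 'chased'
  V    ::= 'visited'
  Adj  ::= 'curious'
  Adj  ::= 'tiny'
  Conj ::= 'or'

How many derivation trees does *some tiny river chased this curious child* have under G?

1

[S [NP [Det some] [AP [Adj tiny]] [N river]] [VP [V chased] [NP [Det this] [AP [Adj curious]] [N child]]]]
No rule offers an alternative attachment or grouping for any span, so this is the only derivation.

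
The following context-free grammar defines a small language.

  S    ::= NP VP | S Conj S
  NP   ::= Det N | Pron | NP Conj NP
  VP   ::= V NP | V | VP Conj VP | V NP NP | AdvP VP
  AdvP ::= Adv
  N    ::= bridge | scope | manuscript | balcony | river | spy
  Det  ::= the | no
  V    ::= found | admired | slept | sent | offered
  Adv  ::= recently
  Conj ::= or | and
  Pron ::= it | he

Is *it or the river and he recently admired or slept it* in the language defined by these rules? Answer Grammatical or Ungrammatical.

Grammatical

S
  NP
    NP
      Pron: it
    Conj: or
    NP
      NP
        Det: the
        N: river
      Conj: and
      NP
        Pron: he
  VP
    VP
      AdvP
        Adv: recently
      VP
        V: admired
    Conj: or
    VP
      V: slept
      NP
        Pron: it
Every word is introduced by a lexical rule and the phrasal rules combine the resulting categories into a single S.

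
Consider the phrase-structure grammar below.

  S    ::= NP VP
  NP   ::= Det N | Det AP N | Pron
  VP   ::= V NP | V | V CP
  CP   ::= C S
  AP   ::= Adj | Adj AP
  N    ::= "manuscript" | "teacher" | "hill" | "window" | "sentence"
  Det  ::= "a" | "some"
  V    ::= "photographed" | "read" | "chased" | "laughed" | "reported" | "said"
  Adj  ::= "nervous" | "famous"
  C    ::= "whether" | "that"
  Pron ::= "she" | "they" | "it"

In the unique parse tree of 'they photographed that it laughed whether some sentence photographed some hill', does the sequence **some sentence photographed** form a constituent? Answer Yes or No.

[S [NP [Pron they]] [VP [V photographed] [CP [C that] [S [NP [Pron it]] [VP [V laughed] [CP [C whether] [S [NP [Det some] [N sentence]] [VP [V photographed] [NP [Det some] [N hill]]]]]]]]]]
The smallest constituent containing 'some sentence photographed' is the S spanning 'some sentence photographed some hill'; no single node in the tree dominates exactly the given words.

No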